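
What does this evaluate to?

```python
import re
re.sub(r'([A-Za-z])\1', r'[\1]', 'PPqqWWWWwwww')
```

After group 1 captures some text, `\1` only succeeds where that same text appears again.
Matches: at [0:2] → 'PP'; at [2:4] → 'qq'; at [4:6] → 'WW'; at [6:8] → 'WW'; at [8:10] → 'ww'; ….
Each match is replaced using the text its own group 1 captured.

'[P][q][W][W][w][w]'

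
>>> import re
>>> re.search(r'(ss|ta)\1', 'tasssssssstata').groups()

('ss',)

The match spans [2:6] → 'ssss'.
Captured: group 1 = 'ss'.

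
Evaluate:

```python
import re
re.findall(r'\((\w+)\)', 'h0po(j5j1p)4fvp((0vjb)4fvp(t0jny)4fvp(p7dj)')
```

Matches: at [4:11] match '(j5j1p)', group 1 = 'j5j1p'; at [16:22] match '(0vjb)', group 1 = '0vjb'; at [26:33] match '(t0jny)', group 1 = 't0jny'; at [37:43] match '(p7dj)', group 1 = 'p7dj'.
Because there's exactly one group, `findall` drops the full match and keeps group 1 from each hit.

['j5j1p', '0vjb', 't0jny', 'p7dj']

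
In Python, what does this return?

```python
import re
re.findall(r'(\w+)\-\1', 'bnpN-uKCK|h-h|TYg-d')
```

The backreference `\1` re-matches whatever the first group consumed, character for character.
`findall` collects group 1 from the one match (1 total).

['h']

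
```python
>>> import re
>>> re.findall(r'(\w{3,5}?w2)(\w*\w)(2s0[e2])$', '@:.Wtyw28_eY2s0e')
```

[('Wtyw2', '8_eY', '2s0e')]

Pattern: 3 to 5 of a word character (lazy), then the literal 'w2' (captured); then zero or more of a word character, then a word character (captured); then the literal '2s0', then one of [e2] (captured); then anchored at the end.
Walking the string: at [3:16] match 'Wtyw28_eY2s0e', groups = ('Wtyw2', '8_eY', '2s0e').
Multiple groups make `findall` return tuples — one 3-tuple for the one match.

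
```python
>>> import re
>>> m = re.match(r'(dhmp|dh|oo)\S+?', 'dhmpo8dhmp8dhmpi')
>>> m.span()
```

(0, 5)

`re.match` only tries the pattern at the start of the string.
The match spans [0:5] → 'dhmpo'.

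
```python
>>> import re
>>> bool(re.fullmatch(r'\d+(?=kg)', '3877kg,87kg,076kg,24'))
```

Because the assertion is zero-width, the text it checks is not consumed and won't appear in the result.
`re.fullmatch` is like wrapping the pattern in `^…$` (in single-line mode).
Here the pattern can't cover the whole string, so the call returns None, and `bool(None)` is False.

False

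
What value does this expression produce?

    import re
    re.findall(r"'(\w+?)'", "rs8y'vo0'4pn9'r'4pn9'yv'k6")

['vo0', 'r', 'yv']

Matches: at [4:9] match "'vo0'", group 1 = 'vo0'; at [13:16] match "'r'", group 1 = 'r'; at [20:24] match "'yv'", group 1 = 'yv'.
`findall` collects group 1 from each match (3 total).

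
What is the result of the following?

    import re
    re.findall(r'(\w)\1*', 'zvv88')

['z', 'v', '8']

`\1` has to match the exact text group 1 already captured.
With a single group, `findall` returns only what that group captured — 3 items.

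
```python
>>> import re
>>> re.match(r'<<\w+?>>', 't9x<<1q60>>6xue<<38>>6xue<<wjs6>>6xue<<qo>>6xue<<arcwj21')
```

`re.match` won't scan ahead — the pattern has to work from the very first character.
Here the string doesn't start with a match, so the call returns None.

None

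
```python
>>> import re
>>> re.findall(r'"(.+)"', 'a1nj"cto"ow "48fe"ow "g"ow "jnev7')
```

Scanning left to right: at [4:28] match '"cto"ow "48fe"ow "g"ow "', group 1 = 'cto"ow "48fe"ow "g"ow '.
`findall` collects group 1 from the one match (1 total).

['cto"ow "48fe"ow "g"ow ']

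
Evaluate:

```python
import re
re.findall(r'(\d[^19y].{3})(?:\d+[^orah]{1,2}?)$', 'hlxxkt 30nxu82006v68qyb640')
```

['68qyb']

This matches a digit, then any character except [19y], then exactly 3 of any character (captured); then one or more of a digit, then 1 to 2 of any character except [orah] (lazy) (non-capturing group); then anchored at the end.
Matches: at [18:26] match '68qyb640', group 1 = '68qyb'.
One capturing group, so `findall` returns just the captured substring from the one match — 1 in all.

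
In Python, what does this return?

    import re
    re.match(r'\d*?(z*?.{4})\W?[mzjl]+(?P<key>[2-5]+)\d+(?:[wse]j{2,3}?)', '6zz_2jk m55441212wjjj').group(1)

'zz_2jk'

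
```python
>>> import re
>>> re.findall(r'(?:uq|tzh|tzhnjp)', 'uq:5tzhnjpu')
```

Alternation tries branches left to right and keeps the first one that lets the overall match succeed at that position.
With no groups in the pattern, `findall` gives back each whole match — 2 here.

['uq', 'tzh']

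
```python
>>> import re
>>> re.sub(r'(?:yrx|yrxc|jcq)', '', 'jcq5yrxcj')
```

'5cj'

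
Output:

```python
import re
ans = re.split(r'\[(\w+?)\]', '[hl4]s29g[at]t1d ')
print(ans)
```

`re.split` interleaves the captured-group text with the surrounding fragments.

['', 'hl4', 's29g', 'at', 't1d ']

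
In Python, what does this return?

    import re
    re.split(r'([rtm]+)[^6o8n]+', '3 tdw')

Pattern: one or more of one of [rtm] (captured); then one or more of any character except [6o8n].
The group in the pattern means `split` returns the separators' captures alongside the pieces.

['3 ', 't', '']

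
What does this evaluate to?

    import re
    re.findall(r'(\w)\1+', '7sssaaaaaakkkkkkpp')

The backreference `\1` re-matches whatever the first group consumed, character for character.
Matches: at [1:4] match 'sss', group 1 = 's'; at [4:10] match 'aaaaaa', group 1 = 'a'; at [10:16] match 'kkkkkk', group 1 = 'k'; at [16:18] match 'pp', group 1 = 'p'.
One capturing group, so `findall` returns just the captured substring from each match — 4 in all.

['s', 'a', 'k', 'p']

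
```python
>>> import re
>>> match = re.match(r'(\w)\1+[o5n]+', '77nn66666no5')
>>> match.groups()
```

('7',)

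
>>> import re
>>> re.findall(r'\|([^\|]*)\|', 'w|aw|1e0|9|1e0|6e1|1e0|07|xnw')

['aw', '9', '6e1', '07']

Walking the string: at [1:5] match '|aw|', group 1 = 'aw'; at [8:11] match '|9|', group 1 = '9'; at [14:19] match '|6e1|', group 1 = '6e1'; at [22:26] match '|07|', group 1 = '07'.
`findall` collects group 1 from each match (4 total).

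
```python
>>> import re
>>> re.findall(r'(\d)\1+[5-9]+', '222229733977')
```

['2', '3']

The backreference `\1` re-matches whatever the first group consumed, character for character.
Because there's exactly one group, `findall` drops the full match and keeps group 1 from each hit.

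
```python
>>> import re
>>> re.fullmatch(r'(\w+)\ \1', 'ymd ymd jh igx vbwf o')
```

None

The backreference `\1` re-matches whatever the first group consumed, character for character.
For `fullmatch`, every character of the input must be accounted for by the pattern.
Here there's no way to consume every character, so the call returns None.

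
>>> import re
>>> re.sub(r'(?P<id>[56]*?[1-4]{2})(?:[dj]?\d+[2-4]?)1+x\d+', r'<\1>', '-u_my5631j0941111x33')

'-u_my<5631>'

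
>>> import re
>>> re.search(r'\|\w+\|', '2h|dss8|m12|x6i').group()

'|dss8|'

`re.search` tries every starting position until one works.
The match spans [2:8] → '|dss8|'.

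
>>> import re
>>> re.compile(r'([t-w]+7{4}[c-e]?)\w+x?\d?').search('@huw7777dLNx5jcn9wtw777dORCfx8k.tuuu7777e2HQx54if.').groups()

The match spans [2:31] → 'uw7777dLNx5jcn9wtw777dORCfx8k'.
Captured: group 1 = 'uw7777d'.

('uw7777d',)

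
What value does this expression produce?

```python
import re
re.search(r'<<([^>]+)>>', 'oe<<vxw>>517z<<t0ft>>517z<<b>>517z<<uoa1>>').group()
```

`re.search` scans for the first position where the pattern succeeds.
The match spans [2:9] → '<<vxw>>'.
Captured: group 1 = 'vxw'.

'<<vxw>>'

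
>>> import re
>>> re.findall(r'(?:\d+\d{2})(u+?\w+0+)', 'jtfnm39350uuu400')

['uuu400']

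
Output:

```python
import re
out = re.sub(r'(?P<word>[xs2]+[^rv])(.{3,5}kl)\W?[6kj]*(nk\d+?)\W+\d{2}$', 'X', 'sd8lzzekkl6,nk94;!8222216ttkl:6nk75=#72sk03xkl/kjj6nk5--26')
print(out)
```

sd8lzzekkl6,nk94;!8222216ttkl:6nk75=#7X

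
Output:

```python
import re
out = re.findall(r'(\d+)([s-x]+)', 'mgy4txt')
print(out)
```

[('4', 'txt')]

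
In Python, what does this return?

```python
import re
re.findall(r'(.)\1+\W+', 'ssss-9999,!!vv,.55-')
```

['s', '9', 'v', '5']

The backreference `\1` re-matches whatever the first group consumed, character for character.
`findall` collects group 1 from each match (4 total).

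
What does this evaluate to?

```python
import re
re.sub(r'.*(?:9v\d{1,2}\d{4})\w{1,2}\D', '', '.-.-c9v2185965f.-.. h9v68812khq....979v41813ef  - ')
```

The pattern matches zero or more of any character; then the literal '9v', then 1 to 2 of a digit, then exactly 4 of a digit (non-capturing group); then 1 to 2 of a word character, then a non-digit.
Matches: at [0:47] → '.-.-c9v2185965f.-.. h9v68812khq....979v41813ef '.
Every occurrence is swapped for ''.

' - '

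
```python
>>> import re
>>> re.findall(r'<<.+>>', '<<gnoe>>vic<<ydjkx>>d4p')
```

['<<gnoe>>vic<<ydjkx>>']

Matches: at [0:20] → '<<gnoe>>vic<<ydjkx>>'.
Since nothing is captured, `findall` lists the 1 matched substring directly.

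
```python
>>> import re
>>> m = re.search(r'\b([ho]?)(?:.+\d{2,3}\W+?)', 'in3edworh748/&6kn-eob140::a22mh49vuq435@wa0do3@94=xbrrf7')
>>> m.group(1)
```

The match spans [0:50] → 'in3edworh748/&6kn-eob140::a22mh49vuq435@wa0do3@94='.
Captured: group 1 = ''.

''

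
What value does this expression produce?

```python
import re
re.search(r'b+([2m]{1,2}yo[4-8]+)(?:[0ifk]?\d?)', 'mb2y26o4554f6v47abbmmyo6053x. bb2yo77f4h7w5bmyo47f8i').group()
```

'bbmmyo605'

The pattern matches one or more of a literal 'b'; then 1 to 2 of one of [2m], then the literal 'yo', then one or more of a character in [4-8] (captured); then optionally one of [0ifk], then optionally a digit (non-capturing group).
Unlike `match`, `search` isn't anchored — it looks for the pattern anywhere in the string.
The match spans [17:26] → 'bbmmyo605'.
Captured: group 1 = 'mmyo6'.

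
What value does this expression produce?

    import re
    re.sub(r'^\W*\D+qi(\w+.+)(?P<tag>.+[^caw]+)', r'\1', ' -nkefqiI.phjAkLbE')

'I.phjAkL'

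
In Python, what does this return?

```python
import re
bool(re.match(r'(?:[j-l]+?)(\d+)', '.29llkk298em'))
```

False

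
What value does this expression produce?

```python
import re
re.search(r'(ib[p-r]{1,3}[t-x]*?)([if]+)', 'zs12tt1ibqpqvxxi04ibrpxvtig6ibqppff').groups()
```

This matches the literal 'ib', then 1 to 3 of a character in [p-r], then zero or more of a character in [t-x] (lazy) (captured); then one or more of one of [if] (captured).
`re.search` tries every starting position until one works.
The match spans [7:16] → 'ibqpqvxxi'.
Captured: group 1 = 'ibqpqvxx', group 2 = 'i'.

('ibqpqvxx', 'i')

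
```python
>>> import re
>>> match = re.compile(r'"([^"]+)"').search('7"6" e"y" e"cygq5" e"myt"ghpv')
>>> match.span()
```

(1, 4)

The match spans [1:4] → '"6"'.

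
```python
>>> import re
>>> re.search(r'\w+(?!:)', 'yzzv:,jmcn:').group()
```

Because the assertion is negative and zero-width, positions next to the forbidden text are skipped.
`search` walks the string left to right and returns the first match it finds.
The match spans [0:3] → 'yzz'.

'yzz'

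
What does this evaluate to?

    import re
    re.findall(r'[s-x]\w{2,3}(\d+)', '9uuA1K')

`findall` collects group 1 from the one match (1 total).

['1']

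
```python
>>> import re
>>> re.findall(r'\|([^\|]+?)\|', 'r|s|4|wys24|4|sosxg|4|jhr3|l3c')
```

['s', 'wys24', 'sosxg', 'jhr3']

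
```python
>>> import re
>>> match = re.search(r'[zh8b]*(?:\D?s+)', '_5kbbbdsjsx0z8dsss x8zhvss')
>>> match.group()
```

The pattern matches zero or more of one of [zh8b]; then optionally a non-digit, then one or more of the literal 's' (non-capturing group).
`search` walks the string left to right and returns the first match it finds.
The match spans [3:8] → 'bbbds'.

'bbbds'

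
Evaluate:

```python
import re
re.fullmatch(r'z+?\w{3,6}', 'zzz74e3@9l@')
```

The pattern matches one or more of a literal 'z' (lazy); then 3 to 6 of a word character.
`re.fullmatch` requires the pattern to consume the entire string.
Here the pattern can't cover the whole string, so the call returns None.

None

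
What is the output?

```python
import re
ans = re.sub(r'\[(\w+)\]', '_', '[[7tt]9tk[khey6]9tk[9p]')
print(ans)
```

[_9tk_9tk_

Every occurrence is swapped for '_'.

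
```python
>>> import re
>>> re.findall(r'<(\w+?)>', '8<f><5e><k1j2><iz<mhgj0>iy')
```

['f', '5e', 'k1j2', 'mhgj0']

One capturing group, so `findall` returns just the captured substring from each match — 4 in all.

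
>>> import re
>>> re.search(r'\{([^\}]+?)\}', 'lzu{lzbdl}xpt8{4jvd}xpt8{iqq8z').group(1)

The match spans [3:10] → '{lzbdl}'.
Captured: group 1 = 'lzbdl'.

'lzbdl'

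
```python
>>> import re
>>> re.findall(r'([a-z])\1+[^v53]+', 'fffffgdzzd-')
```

['f']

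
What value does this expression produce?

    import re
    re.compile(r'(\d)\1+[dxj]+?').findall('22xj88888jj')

['2', '8']

`\1` is not a pattern — it's the concrete string captured by group 1, re-applied verbatim.
Matches: at [0:3] match '22x', group 1 = '2'; at [4:10] match '88888j', group 1 = '8'.
Because there's exactly one group, `findall` drops the full match and keeps group 1 from each hit.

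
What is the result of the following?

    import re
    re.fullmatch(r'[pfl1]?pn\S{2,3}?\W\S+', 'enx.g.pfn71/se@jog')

`re.fullmatch` is like wrapping the pattern in `^…$` (in single-line mode).
Here the pattern can't cover the whole string, so the call returns None.

None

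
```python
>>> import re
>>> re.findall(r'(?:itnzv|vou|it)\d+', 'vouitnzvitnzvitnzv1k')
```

['itnzv1']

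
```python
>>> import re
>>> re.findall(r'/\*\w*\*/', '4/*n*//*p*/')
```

Matches: at [1:6] → '/*n*/'; at [6:11] → '/*p*/'.
`findall` yields the raw match text (2 of them) because the pattern has no groups.

['/*n*/', '/*p*/']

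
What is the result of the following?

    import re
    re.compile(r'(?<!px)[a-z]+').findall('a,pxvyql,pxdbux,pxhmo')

['a', 'pxvyql', 'pxdbux', 'pxhmo']

The negative lookaround is zero-width — it rules out positions where the adjacent text would match, without consuming anything.
Walking the string: at [0:1] → 'a'; at [2:8] → 'pxvyql'; at [9:15] → 'pxdbux'; at [16:21] → 'pxhmo'.
With no groups in the pattern, `findall` gives back each whole match — 4 here.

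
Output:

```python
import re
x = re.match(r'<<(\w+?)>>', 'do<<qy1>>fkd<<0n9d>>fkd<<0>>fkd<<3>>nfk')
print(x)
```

`match` is anchored at position 0; if the pattern doesn't fit there, it returns None.
Here the pattern fails at index 0, so the call returns None.

None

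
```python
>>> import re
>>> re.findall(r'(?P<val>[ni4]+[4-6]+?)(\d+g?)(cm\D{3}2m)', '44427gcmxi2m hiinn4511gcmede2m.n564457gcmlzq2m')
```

The pattern matches one or more of one of [ni4], then one or more of a character in [4-6] (lazy) (captured as 'val'); then one or more of a digit, then optionally a literal 'g' (captured); then the literal 'cm', then exactly 3 of a non-digit, then the literal '2m' (captured).
Matches: at [14:30] match 'iinn4511gcmede2m', groups = ('iinn45', '11g', 'cmede2m'); at [31:46] match 'n564457gcmlzq2m', groups = ('n5', '64457g', 'cmlzq2m').
With 3 capturing groups, `findall` returns a 3-tuple per match.

[('iinn45', '11g', 'cmede2m'), ('n5', '64457g', 'cmlzq2m')]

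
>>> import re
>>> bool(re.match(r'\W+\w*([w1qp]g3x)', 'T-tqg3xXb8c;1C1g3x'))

False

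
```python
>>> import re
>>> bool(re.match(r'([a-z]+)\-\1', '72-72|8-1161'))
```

False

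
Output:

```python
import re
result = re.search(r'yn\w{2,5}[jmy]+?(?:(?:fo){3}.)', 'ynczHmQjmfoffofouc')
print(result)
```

None

Here no position works, so the call returns None.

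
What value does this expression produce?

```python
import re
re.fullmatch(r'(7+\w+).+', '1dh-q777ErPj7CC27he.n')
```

None

The pattern matches one or more of the literal '7', then one or more of a word character (captured); then one or more of any character.
`re.fullmatch` requires the pattern to consume the entire string.
Here the pattern can't cover the whole string, so the call returns None.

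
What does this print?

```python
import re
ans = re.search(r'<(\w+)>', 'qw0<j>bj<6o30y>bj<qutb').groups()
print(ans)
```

`re.search` tries every starting position until one works.
The match spans [3:6] → '<j>'.
Captured: group 1 = 'j'.

('j',)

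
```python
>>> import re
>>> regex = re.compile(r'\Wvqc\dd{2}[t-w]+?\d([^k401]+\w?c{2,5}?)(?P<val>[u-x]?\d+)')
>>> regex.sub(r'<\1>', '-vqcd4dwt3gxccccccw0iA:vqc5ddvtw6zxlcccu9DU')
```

'-vqcd4dwt3gxccccccw0iA<zxlccc>DU'

This matches a non-word character, then the literal 'vqc', then a digit; then exactly 2 of a literal 'd'; then one or more of a character in [t-w] (lazy), then a digit; then one or more of any character except [k401], then optionally a word character, then 2 to 5 of the literal 'c' (lazy) (captured); then optionally a character in [u-x], then one or more of a digit (captured as 'val').
Matches: at [22:41] → ':vqc5ddvtw6zxlcccu9'.
`\1` in the replacement pulls in group 1's text for each match.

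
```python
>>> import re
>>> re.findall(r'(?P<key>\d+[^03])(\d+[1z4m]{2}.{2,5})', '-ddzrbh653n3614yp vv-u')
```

[('653n', '3614yp vv')]

Multiple groups make `findall` return tuples — one 2-tuple for the one match.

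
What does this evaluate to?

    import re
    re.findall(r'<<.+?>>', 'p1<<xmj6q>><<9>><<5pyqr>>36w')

Since nothing is captured, `findall` lists the 3 matched substrings directly.

['<<xmj6q>>', '<<9>>', '<<5pyqr>>']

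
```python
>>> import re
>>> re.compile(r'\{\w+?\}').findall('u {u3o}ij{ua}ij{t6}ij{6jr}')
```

Since nothing is captured, `findall` lists the 4 matched substrings directly.

['{u3o}', '{ua}', '{t6}', '{6jr}']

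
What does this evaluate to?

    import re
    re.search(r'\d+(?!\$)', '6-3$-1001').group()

'6'

`(?!…)`/`(?<!…)` only lets a position through if the neighbouring text does NOT match; no characters are consumed.
`search` walks the string left to right and returns the first match it finds.
The match spans [0:1] → '6'.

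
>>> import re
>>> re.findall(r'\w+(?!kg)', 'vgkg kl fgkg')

['vgkg', 'kl', 'fgkg']

`(?!…)`/`(?<!…)` only lets a position through if the neighbouring text does NOT match; no characters are consumed.
Since nothing is captured, `findall` lists the 3 matched substrings directly.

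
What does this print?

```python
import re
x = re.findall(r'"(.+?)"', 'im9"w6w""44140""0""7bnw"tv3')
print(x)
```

['w6w', '44140', '0', '7bnw']

A non-greedy quantifier consumes as few characters as it can — just enough that the remainder of the pattern still matches from where it stops; whatever follows it matches normally.
`findall` collects group 1 from each match (4 total).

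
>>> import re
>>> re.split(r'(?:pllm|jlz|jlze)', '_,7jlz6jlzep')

['_,7', '6', 'ep']

`|` is ordered: at each position the engine commits to the first alternative that works.
Each match becomes a cut point; 3 segments remain.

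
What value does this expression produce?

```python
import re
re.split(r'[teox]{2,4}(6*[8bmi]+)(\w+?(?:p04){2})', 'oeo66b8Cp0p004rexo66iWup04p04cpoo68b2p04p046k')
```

The pattern matches 2 to 4 of one of [teox]; then zero or more of the literal '6', then one or more of one of [8bmi] (captured); then one or more of a word character (lazy), then the literal 'p04' repeated 2 times (captured).
With the lazy modifier that quantifier settles for the fewest repetitions that let the rest of the pattern succeed (the atoms after it are unaffected and can still be greedy).
Matches to split on: at [0:29] → 'oeo66b8Cp0p004rexo66iWup04p04'; at [31:43] → 'oo68b2p04p04'.
With a capturing group present, the delimiter's captured portion is kept in the result list.

['', '66b8', 'Cp0p004rexo66iWup04p04', 'cp', '68b', '2p04p04', '6k']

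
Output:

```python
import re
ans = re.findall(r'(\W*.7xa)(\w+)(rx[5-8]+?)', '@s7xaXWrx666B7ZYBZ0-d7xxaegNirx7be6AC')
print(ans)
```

[('@s7xa', 'XW', 'rx6')]

This matches zero or more of a non-word character, then any character, then the literal '7xa' (captured); then one or more of a word character (captured); then the literal 'rx', then one or more of a character in [5-8] (lazy) (captured).
A non-greedy quantifier consumes as few characters as it can — just enough that the remainder of the pattern still matches from where it stops; whatever follows it matches normally.
Walking the string: at [0:10] match '@s7xaXWrx6', groups = ('@s7xa', 'XW', 'rx6').
With 3 capturing groups, `findall` returns a 3-tuple per match.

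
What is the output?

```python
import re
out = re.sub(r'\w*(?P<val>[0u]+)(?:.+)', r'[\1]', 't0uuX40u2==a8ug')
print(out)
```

The pattern matches zero or more of a word character; then one or more of one of [0u] (captured as 'val'); then one or more of any character (non-capturing group).
Each match is replaced using the text its own group 1 captured.

[u]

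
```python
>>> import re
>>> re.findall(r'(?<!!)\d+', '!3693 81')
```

Because the assertion is negative and zero-width, positions next to the forbidden text are skipped.
Since nothing is captured, `findall` lists the 2 matched substrings directly.

['693', '81']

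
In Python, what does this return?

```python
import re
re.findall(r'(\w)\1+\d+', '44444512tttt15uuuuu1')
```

['4', 't', 'u']

`\1` has to match the exact text group 1 already captured.
Walking the string: at [0:8] match '44444512', group 1 = '4'; at [8:14] match 'tttt15', group 1 = 't'; at [14:20] match 'uuuuu1', group 1 = 'u'.
With a single group, `findall` returns only what that group captured — 3 items.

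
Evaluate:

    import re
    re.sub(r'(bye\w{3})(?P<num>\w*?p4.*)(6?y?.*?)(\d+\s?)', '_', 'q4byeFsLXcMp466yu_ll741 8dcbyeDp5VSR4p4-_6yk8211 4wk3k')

'q4_k'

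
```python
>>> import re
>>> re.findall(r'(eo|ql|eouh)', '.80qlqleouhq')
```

['ql', 'ql', 'eo']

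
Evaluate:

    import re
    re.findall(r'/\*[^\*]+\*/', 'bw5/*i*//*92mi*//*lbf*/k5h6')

['/*i*/', '/*92mi*/', '/*lbf*/']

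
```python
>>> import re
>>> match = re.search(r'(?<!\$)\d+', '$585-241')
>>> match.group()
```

Because the assertion is negative and zero-width, positions next to the forbidden text are skipped.
`re.search` scans for the first position where the pattern succeeds.
The match spans [2:4] → '85'.

'85'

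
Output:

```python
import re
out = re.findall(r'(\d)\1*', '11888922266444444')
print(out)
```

['1', '8', '9', '2', '6', '4']

After group 1 captures some text, `\1` only succeeds where that same text appears again.
Matches: at [0:2] match '11', group 1 = '1'; at [2:5] match '888', group 1 = '8'; at [5:6] match '9', group 1 = '9'; at [6:9] match '222', group 1 = '2'; at [9:11] match '66', group 1 = '6'; ….
One capturing group, so `findall` returns just the captured substring from each match — 6 in all.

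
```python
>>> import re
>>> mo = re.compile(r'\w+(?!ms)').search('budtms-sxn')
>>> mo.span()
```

Because the assertion is negative and zero-width, positions next to the forbidden text are skipped.
`re.search` tries every starting position until one works.
The match spans [0:6] → 'budtms'.

(0, 6)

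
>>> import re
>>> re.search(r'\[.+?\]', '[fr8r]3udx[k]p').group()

The `?` after the quantifier makes it lazy — it takes as little as possible before letting the rest of the pattern try.
The match spans [0:6] → '[fr8r]'.

'[fr8r]'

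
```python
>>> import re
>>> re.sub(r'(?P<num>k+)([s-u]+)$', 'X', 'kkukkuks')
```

Pattern: one or more of a literal 'k' (captured as 'num'); then one or more of a character in [s-u] (captured); then anchored at the end.
Matches: at [6:8] → 'ks'.
Every occurrence is swapped for 'X'.

'kkukkuX'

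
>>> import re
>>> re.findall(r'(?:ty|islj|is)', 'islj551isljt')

Alternation tries branches left to right and keeps the first one that lets the overall match succeed at that position.
No capturing groups, so `findall` returns the 2 full match strings.

['islj', 'islj']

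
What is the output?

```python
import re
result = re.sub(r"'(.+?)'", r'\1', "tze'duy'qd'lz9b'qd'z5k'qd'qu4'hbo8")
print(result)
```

tzeduyqdlz9bqdz5kqdqu4hbo8

A non-greedy quantifier consumes as few characters as it can — just enough that the remainder of the pattern still matches from where it stops; whatever follows it matches normally.
The replacement refers to a captured group, so each match is rewritten using its own captured text.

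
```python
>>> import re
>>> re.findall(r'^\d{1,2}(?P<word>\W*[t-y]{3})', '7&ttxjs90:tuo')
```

The pattern matches anchored at the start of the string; then 1 to 2 of a digit; then zero or more of a non-word character, then exactly 3 of a character in [t-y] (captured as 'word').
Walking the string: at [0:5] match '7&ttx', group 1 = '&ttx'.
With a single group, `findall` returns only what that group captured — 1 item.

['&ttx']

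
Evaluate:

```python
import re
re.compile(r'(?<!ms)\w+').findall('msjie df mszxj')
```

['msjie', 'df', 'mszxj']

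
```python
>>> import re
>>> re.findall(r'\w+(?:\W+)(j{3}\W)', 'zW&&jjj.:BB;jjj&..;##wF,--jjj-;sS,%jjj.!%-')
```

['jjj.', 'jjj&', 'jjj-', 'jjj.']

One capturing group, so `findall` returns just the captured substring from each match — 4 in all.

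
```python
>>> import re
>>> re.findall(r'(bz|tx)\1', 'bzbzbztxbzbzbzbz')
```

['bz', 'bz', 'bz']

A backreference is literal: `\1` must see the identical characters the first group matched.
Matches: at [0:4] match 'bzbz', group 1 = 'bz'; at [8:12] match 'bzbz', group 1 = 'bz'; at [12:16] match 'bzbz', group 1 = 'bz'.
Because there's exactly one group, `findall` drops the full match and keeps group 1 from each hit.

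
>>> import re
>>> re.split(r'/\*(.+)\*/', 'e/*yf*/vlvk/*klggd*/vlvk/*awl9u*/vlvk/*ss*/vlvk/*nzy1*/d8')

['e', 'yf*/vlvk/*klggd*/vlvk/*awl9u*/vlvk/*ss*/vlvk/*nzy1', 'd8']

With a capturing group present, the delimiter's captured portion is kept in the result list.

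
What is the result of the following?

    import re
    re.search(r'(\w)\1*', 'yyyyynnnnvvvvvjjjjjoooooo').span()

(0, 5)

After group 1 captures some text, `\1` only succeeds where that same text appears again.
The match spans [0:5] → 'yyyyy'.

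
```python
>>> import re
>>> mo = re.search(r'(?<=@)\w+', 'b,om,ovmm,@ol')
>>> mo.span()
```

The `(?=…)`/`(?<=…)` assertion just peeks at neighbouring text; it doesn't advance the match position.
`re.search` scans for the first position where the pattern succeeds.
The match spans [11:13] → 'ol'.

(11, 13)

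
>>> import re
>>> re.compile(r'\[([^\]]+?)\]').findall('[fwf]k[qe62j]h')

`findall` collects group 1 from each match (2 total).

['fwf', 'qe62j']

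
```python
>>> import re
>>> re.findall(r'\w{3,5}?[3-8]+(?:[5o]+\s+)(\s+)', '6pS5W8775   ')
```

Pattern: 3 to 5 of a word character (lazy), then one or more of a character in [3-8]; then one or more of one of [5o], then one or more of whitespace (non-capturing group); then one or more of whitespace (captured).
Scanning left to right: at [0:12] match '6pS5W8775   ', group 1 = ' '.
One capturing group, so `findall` returns just the captured substring from the one match — 1 in all.

[' ']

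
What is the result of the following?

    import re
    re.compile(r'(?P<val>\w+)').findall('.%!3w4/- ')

['3w4']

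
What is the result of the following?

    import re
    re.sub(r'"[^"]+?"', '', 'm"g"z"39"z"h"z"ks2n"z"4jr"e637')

Matches: at [1:4] → '"g"'; at [5:9] → '"39"'; at [10:13] → '"h"'; at [14:20] → '"ks2n"'; at [21:26] → '"4jr"'.
`sub` substitutes '' at each match site.

'mzzzze637'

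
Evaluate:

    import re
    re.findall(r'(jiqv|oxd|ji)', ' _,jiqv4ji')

Alternation tries branches left to right and keeps the first one that lets the overall match succeed at that position.
Matches: at [3:7] match 'jiqv', group 1 = 'jiqv'; at [8:10] match 'ji', group 1 = 'ji'.
Because there's exactly one group, `findall` drops the full match and keeps group 1 from each hit.

['jiqv', 'ji']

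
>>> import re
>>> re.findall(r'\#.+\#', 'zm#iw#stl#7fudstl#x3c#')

['#iw#stl#7fudstl#x3c#']

Matches: at [2:22] → '#iw#stl#7fudstl#x3c#'.
`findall` yields the raw match text (1 of them) because the pattern has no groups.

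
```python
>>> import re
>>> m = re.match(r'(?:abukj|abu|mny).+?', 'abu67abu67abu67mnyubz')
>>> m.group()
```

With `match`, the pattern is implicitly anchored at the beginning.
The match spans [0:4] → 'abu6'.

'abu6'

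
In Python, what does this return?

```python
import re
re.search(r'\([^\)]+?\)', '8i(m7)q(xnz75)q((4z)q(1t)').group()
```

The match spans [2:6] → '(m7)'.

'(m7)'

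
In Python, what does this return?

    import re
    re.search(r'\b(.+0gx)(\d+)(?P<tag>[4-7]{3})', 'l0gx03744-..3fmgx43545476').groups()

('l0gx', '03', '744')

The match spans [0:9] → 'l0gx03744'.
Captured: group 1 = 'l0gx', group 2 = '03', group 3 = '744'.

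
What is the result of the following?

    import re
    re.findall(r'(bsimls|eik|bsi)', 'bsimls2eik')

Alternation isn't longest-match — the leftmost alternative that fits at this position is chosen.
Matches: at [0:6] match 'bsimls', group 1 = 'bsimls'; at [7:10] match 'eik', group 1 = 'eik'.
One capturing group, so `findall` returns just the captured substring from each match — 2 in all.

['bsimls', 'eik']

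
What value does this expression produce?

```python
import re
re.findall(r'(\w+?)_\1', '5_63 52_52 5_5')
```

['52', '5']

`\1` is not a pattern — it's the concrete string captured by group 1, re-applied verbatim.
Walking the string: at [5:10] match '52_52', group 1 = '52'; at [11:14] match '5_5', group 1 = '5'.
Because there's exactly one group, `findall` drops the full match and keeps group 1 from each hit.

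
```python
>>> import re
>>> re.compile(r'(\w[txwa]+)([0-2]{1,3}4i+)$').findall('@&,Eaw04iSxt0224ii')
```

[('Sxt', '0224ii')]

This matches a word character, then one or more of one of [txwa] (captured); then 1 to 3 of a character in [0-2], then the literal '4', then one or more of a literal 'i' (captured); then anchored at the end.
Matches: at [9:18] match 'Sxt0224ii', groups = ('Sxt', '0224ii').
With 2 capturing groups, `findall` returns a 2-tuple per match.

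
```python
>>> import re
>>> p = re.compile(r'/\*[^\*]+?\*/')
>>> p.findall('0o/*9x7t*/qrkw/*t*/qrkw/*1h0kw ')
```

Matches: at [2:10] → '/*9x7t*/'; at [14:19] → '/*t*/'.
With no groups in the pattern, `findall` gives back each whole match — 2 here.

['/*9x7t*/', '/*t*/']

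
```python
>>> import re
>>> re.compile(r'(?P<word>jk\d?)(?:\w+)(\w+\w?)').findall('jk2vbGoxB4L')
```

[('jk2', 'L')]

The pattern matches the literal 'jk', then optionally a digit (captured as 'word'); then one or more of a word character (non-capturing group); then one or more of a word character, then optionally a word character (captured).
Walking the string: at [0:11] match 'jk2vbGoxB4L', groups = ('jk2', 'L').
2 groups means the one result is a tuple of 2 captured strings — 1 here.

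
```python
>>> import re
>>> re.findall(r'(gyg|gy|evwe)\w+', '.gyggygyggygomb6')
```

Alternation tries branches left to right and keeps the first one that lets the overall match succeed at that position.
Scanning left to right: at [1:16] match 'gyggygyggygomb6', group 1 = 'gyg'.
With a single group, `findall` returns only what that group captured — 1 item.

['gyg']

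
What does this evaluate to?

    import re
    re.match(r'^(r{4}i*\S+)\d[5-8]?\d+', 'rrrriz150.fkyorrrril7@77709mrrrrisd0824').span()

(0, 39)

With `match`, the pattern is implicitly anchored at the beginning.
The match spans [0:39] → 'rrrriz150.fkyorrrril7@77709mrrrrisd0824'.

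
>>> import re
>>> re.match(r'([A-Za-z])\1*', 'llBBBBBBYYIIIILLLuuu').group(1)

The match spans [0:2] → 'll'.
Captured: group 1 = 'l'.

'l'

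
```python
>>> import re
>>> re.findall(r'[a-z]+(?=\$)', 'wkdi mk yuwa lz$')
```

['lz']

Lookahead/lookbehind check context without consuming it, so the matched span excludes the asserted characters.
No capturing groups, so `findall` returns the 1 full match string.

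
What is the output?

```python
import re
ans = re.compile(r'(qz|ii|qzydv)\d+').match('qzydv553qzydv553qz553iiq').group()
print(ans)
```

qzydv553

With `match`, the pattern is implicitly anchored at the beginning.
The match spans [0:8] → 'qzydv553'.
Captured: group 1 = 'qzydv'.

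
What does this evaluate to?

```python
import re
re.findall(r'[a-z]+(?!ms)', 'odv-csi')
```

Because the assertion is negative and zero-width, positions next to the forbidden text are skipped.
With no groups in the pattern, `findall` gives back each whole match — 2 here.

['odv', 'csi']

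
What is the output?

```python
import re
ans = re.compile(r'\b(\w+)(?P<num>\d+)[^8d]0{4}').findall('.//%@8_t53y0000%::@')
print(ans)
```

This matches a word boundary (`\b`, zero-width); then one or more of a word character (captured); then one or more of a digit (captured as 'num'); then any character except [8d], then exactly 4 of a literal '0'.
Matches: at [5:15] match '8_t53y0000', groups = ('8_t5', '3').
2 groups means the one result is a tuple of 2 captured strings — 1 here.

[('8_t5', '3')]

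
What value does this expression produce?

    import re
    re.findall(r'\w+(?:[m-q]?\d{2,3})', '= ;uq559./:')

['uq559']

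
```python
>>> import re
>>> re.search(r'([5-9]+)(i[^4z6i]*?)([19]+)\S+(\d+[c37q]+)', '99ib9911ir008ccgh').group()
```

'99ib9911ir008cc'

The match spans [0:15] → '99ib9911ir008cc'.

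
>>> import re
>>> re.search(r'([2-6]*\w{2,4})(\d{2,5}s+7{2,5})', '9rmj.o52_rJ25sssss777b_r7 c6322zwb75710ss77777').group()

'52_rJ25sssss777'

Pattern: zero or more of a character in [2-6], then 2 to 4 of a word character (captured); then 2 to 5 of a digit, then one or more of the literal 's', then 2 to 5 of a literal '7' (captured).
The match spans [6:21] → '52_rJ25sssss777'.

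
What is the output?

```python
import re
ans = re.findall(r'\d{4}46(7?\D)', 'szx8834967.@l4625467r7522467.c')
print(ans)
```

This matches exactly 4 of a digit, then the literal '46'; then optionally the literal '7', then a non-digit (captured).
Walking the string: at [13:21] match '4625467r', group 1 = '7r'; at [21:29] match '7522467.', group 1 = '7.'.
`findall` collects group 1 from each match (2 total).

['7r', '7.']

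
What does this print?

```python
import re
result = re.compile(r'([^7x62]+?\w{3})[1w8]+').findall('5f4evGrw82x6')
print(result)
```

Because the quantifier is non-greedy, it stops expanding at the earliest point where the rest of the pattern can succeed.
One capturing group, so `findall` returns just the captured substring from the one match — 1 in all.

['5f4evGr']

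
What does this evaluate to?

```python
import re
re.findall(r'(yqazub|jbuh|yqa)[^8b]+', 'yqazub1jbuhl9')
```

`|` is ordered: at each position the engine commits to the first alternative that works.
One capturing group, so `findall` returns just the captured substring from the one match — 1 in all.

['yqazub']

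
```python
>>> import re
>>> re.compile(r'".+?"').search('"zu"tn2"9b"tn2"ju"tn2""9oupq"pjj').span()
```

The `?` after the quantifier makes it lazy — it takes as little as possible before letting the rest of the pattern try.
The match spans [0:4] → '"zu"'.

(0, 4)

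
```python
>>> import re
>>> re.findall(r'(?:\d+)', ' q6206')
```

`findall` yields the raw match text (1 of them) because the pattern has no groups.

['6206']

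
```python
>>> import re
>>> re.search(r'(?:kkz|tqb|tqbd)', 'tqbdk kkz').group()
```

`|` is ordered: at each position the engine commits to the first alternative that works.
The match spans [0:3] → 'tqb'.

'tqb'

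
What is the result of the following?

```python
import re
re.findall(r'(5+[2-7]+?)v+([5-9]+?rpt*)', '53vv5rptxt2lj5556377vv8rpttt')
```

This matches one or more of a literal '5', then one or more of a character in [2-7] (lazy) (captured); then one or more of a literal 'v'; then one or more of a character in [5-9] (lazy), then the literal 'rp', then zero or more of the literal 't' (captured).
2 groups means each result is a tuple of 2 captured strings — 2 here.

[('53', '5rpt'), ('5556377', '8rpttt')]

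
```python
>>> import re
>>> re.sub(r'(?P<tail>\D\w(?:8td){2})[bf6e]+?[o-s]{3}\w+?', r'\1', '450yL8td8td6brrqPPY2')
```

'450yL8td8tdPY2'

Pattern: a non-digit, then a word character, then the literal '8td' repeated 2 times (captured as 'tail'); then one or more of one of [bf6e] (lazy), then exactly 3 of a character in [o-s], then one or more of a word character (lazy).
Because the quantifier is non-greedy, it stops expanding at the earliest point where the rest of the pattern can succeed.
Matches: at [3:17] → 'yL8td8td6brrqP'.
The replacement refers to a captured group, so each match is rewritten using its own captured text.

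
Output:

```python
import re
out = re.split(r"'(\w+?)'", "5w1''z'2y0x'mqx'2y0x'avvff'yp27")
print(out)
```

Matches to split on: at [4:7] → "'z'"; at [11:16] → "'mqx'"; at [20:27] → "'avvff'".
`re.split` interleaves the captured-group text with the surrounding fragments.

["5w1'", 'z', '2y0x', 'mqx', '2y0x', 'avvff', 'yp27']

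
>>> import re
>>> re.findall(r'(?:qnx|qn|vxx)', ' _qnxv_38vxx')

['qnx', 'vxx']

Alternation isn't longest-match — the leftmost alternative that fits at this position is chosen.
No capturing groups, so `findall` returns the 2 full match strings.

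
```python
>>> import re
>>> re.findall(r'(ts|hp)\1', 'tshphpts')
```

After group 1 captures some text, `\1` only succeeds where that same text appears again.
Scanning left to right: at [2:6] match 'hphp', group 1 = 'hp'.
Because there's exactly one group, `findall` drops the full match and keeps group 1 from the one hit.

['hp']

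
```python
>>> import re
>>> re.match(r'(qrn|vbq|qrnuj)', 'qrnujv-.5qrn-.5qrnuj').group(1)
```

'qrn'

The match spans [0:3] → 'qrn'.
Captured: group 1 = 'qrn'.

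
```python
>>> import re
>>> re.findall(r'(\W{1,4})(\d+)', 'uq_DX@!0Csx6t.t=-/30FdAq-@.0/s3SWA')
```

Pattern: 1 to 4 of a non-word character (captured); then one or more of a digit (captured).
Walking the string: at [5:8] match '@!0', groups = ('@!', '0'); at [15:20] match '=-/30', groups = ('=-/', '30'); at [24:28] match '-@.0', groups = ('-@.', '0').
Multiple groups make `findall` return tuples — one 2-tuple for each match.

[('@!', '0'), ('=-/', '30'), ('-@.', '0')]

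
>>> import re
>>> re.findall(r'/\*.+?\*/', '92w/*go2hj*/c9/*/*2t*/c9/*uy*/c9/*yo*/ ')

['/*go2hj*/', '/*/*2t*/', '/*uy*/', '/*yo*/']

Because the quantifier is non-greedy, it stops expanding at the earliest point where the rest of the pattern can succeed.
`findall` yields the raw match text (4 of them) because the pattern has no groups.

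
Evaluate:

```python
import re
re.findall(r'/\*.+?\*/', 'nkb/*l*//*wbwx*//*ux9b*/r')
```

['/*l*/', '/*wbwx*/', '/*ux9b*/']

With the lazy modifier that quantifier settles for the fewest repetitions that let the rest of the pattern succeed (the atoms after it are unaffected and can still be greedy).
Walking the string: at [3:8] → '/*l*/'; at [8:16] → '/*wbwx*/'; at [16:24] → '/*ux9b*/'.
With no groups in the pattern, `findall` gives back each whole match — 3 here.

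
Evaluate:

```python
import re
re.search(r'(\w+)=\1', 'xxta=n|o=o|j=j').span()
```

The backreference `\1` re-matches whatever the first group consumed, character for character.
`re.search` scans for the first position where the pattern succeeds.
The match spans [7:10] → 'o=o'.
Captured: group 1 = 'o'.

(7, 10)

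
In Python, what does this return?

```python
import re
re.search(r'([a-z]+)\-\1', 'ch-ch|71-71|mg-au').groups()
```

`\1` has to match the exact text group 1 already captured.
`re.search` scans for the first position where the pattern succeeds.
The match spans [0:5] → 'ch-ch'.
Captured: group 1 = 'ch'.

('ch',)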